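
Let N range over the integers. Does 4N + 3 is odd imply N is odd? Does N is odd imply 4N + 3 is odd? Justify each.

[⇒] This fails: take N = 6. Then 4N + 3 = 27, which is odd, yet N = 6 is even, not odd.

[⇐] Suppose N is odd. Since 4 is even, 4N is even for every N, so 4N + 3 has the same parity as 3, which is odd. Hence 4N + 3 is odd.

Not equivalent: only (⇐) holds.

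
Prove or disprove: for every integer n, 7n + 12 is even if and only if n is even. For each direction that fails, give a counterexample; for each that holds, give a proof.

[⇐] Suppose n is even; write n = 2j. Then 7n + 12 = 7·(2j) + 12 = 2·7j + 12, which is even.

[⇒] Suppose 7n + 12 is even. Since 7 is odd, 7n and n have the same parity, so 7n + 12 ≡ n + 12 (mod 2). As 12 is even, 7n + 12 is even exactly when n is even. Thus n is even.

Both directions hold.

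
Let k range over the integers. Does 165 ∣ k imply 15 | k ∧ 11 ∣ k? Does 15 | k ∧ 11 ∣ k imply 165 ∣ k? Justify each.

(⇐) Suppose 15 ∣ k and 11 ∣ k. Any common multiple of 15 and 11 is a multiple of their lcm; here gcd(15, 11) = 1, so lcm(15, 11) = 15·11 = 165, so 165 ∣ k.

(⇒) If 165 ∣ k, write k = 165q. Since 165 = 11·15, k = 15·(11q), so 15 ∣ k; and since 165 = 15·11, k = 11·(15q), so 11 ∣ k.

The biconditional holds.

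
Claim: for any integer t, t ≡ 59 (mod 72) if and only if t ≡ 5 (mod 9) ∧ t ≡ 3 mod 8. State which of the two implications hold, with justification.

(⇒) Suppose t ≡ 59 (mod 72); write t = 72j + 59. Since 9 ∣ 72, reducing mod 9 gives t ≡ 59 ≡ 5 (mod 9); since 8 ∣ 72, reducing mod 8 gives t ≡ 59 ≡ 3 (mod 8).

(⇐) Conversely, if t ≡ 5 (mod 9) and t ≡ 3 (mod 8), then by the Chinese remainder theorem t ≡ 59 (mod 72). This is exactly t ≡ 59 (mod 72).

Equivalent; both directions hold.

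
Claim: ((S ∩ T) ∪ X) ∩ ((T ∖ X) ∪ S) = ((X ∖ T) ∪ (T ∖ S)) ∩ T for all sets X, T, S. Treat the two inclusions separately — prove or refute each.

(⊆) This inclusion fails. Take X = {1}, T = ∅, S = {1}; then 1 ∈ ((S ∩ T) ∪ X) ∩ ((T ∖ X) ∪ S) but 1 ∉ ((X ∖ T) ∪ (T ∖ S)) ∩ T.

(⊇) This inclusion fails. Take X = ∅, T = {1}, S = ∅; then 1 ∈ ((X ∖ T) ∪ (T ∖ S)) ∩ T but 1 ∉ ((S ∩ T) ∪ X) ∩ ((T ∖ X) ∪ S).

(⊆) fails and (⊇) fails.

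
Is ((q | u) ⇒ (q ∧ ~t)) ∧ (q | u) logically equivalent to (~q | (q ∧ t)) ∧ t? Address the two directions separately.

Forward direction. This fails. Under q = T, u = F, t = F, the left side is true but the right side is false.

Converse. This fails. Under q = F, u = F, t = T, the left side is false but the right side is true.

(⇒) fails and (⇐) fails.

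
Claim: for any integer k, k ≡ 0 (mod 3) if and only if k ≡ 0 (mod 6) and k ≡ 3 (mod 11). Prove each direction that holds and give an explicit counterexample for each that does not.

Not equivalent: only (⇐) holds.

Forward direction. This fails: k = 0 gives 0 ≡ 0 (mod 3) but 0 ≡ 0 (mod 11), so the conjunction on the right does not hold.

Converse. If k ≡ 0 (mod 6) and k ≡ 3 (mod 11), then by the Chinese remainder theorem k ≡ 36 (mod 66). Since 36 ≡ 0 (mod 3) and 3 ∣ 66, we get k ≡ 0 (mod 3).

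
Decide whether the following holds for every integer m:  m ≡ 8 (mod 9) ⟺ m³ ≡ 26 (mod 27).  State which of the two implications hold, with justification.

[⇒] Suppose m ≡ 8 (mod 9). Working modulo 27, m ∈ {8, 17, 26}; for each such r, r³ ≡ 26 (mod 27).

[⇐] Conversely, the residues r modulo 27 with r³ ≡ 26 (mod 27) are exactly {8, 17, 26}, and each is ≡ 8 (mod 9).

Both directions hold.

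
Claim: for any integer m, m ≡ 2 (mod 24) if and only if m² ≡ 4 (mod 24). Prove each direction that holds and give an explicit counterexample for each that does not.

(⇒) holds; (⇐) fails.

(←) This fails: take m = 10. Then 10² = 100 ≡ 4 (mod 24), yet 10 ≡ 10 (mod 24), not 2.

(→) Suppose m ≡ 2 (mod 24). Write m = 24j + 2. Then (24j + 2)² = 576j² + 96j + 4 = 24(24j² + 4j) + 4, so m² ≡ 4 (mod 24).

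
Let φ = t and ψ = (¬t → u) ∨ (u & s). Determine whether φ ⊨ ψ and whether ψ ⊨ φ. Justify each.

Only the forward direction holds.

(⟸) This fails. Under s = F, t = F, u = T, the left side is false but the right side is true.

(⟹) Assume the antecedent. If s is true, the antecedent forces (s = T, t = T, u = F) or (s = T, t = T, u = T), and (¬t → u) ∨ (u & s) holds there. If s is false, the antecedent forces (s = F, t = T, u = F) or (s = F, t = T, u = T), and (¬t → u) ∨ (u & s) holds there. Either way (¬t → u) ∨ (u & s) holds.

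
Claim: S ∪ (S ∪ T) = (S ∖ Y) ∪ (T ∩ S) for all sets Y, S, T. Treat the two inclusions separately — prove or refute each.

(⊆) This inclusion fails. Take Y = {1}, S = {1}, T = ∅; then 1 ∈ S ∪ (S ∪ T) but 1 ∉ (S ∖ Y) ∪ (T ∩ S).

(⊇) Let x ∈ (S ∖ Y) ∪ (T ∩ S). Then either x ∈ S and x ∉ Y, T; or x ∈ S ∩ T and x ∉ Y; or x ∈ Y ∩ S ∩ T. In each case x ∈ S ∪ (S ∪ T), so (S ∖ Y) ∪ (T ∩ S) ⊆ S ∪ (S ∪ T).

Only the reverse inclusion holds.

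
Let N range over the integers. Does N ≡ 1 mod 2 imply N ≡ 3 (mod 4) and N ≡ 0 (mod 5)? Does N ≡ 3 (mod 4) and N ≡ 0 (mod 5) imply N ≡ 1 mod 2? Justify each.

Converse. If N ≡ 3 (mod 4) and N ≡ 0 (mod 5), then by the Chinese remainder theorem N ≡ 15 (mod 20). Since 15 ≡ 1 (mod 2) and 2 ∣ 20, we get N ≡ 1 (mod 2).

Forward direction. This fails: N = 1 gives 1 ≡ 1 (mod 2) but 1 ≡ 1 (mod 4), so the conjunction on the right does not hold.

Not equivalent: only (⇐) holds.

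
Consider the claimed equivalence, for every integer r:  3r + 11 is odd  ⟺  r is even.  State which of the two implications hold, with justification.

(⟸) Suppose r is even; write r = 2j. Then 3r + 11 = 3·(2j) + 11 = 2·3j + 11, which is odd.

(⟹) Suppose 3r + 11 is odd. Since 3 is odd, 3r and r have the same parity, so 3r + 11 ≡ r + 11 (mod 2). As 11 is odd, 3r + 11 is odd exactly when r is even. Thus r is even.

Both directions hold.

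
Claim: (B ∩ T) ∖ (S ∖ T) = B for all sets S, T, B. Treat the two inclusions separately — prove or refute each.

(⊆) Let x ∈ (B ∩ T) ∖ (S ∖ T). Then either x ∈ T ∩ B and x ∉ S; or x ∈ S ∩ T ∩ B. In each case x ∈ B, so (B ∩ T) ∖ (S ∖ T) ⊆ B.

(⊇) This inclusion fails. Take S = ∅, T = ∅, B = {1}; then 1 ∈ B but 1 ∉ (B ∩ T) ∖ (S ∖ T).

The sets are not equal: only the forward inclusion holds.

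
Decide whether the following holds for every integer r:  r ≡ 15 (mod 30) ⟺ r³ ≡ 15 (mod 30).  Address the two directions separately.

(⇒) Suppose r ≡ 15 (mod 30). Write r = 30j + 15. Then (30j + 15)³ = 27000j³ + 40500j² + 20250j + 3375 = 30(900j³ + 1350j² + 675j + 112) + 15, so r³ ≡ 15 (mod 30).

(⇐) Conversely, suppose r³ ≡ 15 (mod 30). The only residue r in {0, …, 29} with r³ ≡ 15 (mod 30) is r = 15, so r ≡ 15 (mod 30).

Both directions hold; the statement is true.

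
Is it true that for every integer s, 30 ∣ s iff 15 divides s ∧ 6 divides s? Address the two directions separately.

The biconditional holds.

[⇐] Suppose 15 ∣ s and 6 ∣ s. Any common multiple of 15 and 6 is a multiple of their lcm; here lcm(15, 6) = 15·6/gcd(15, 6) = 90/3 = 30, so 30 ∣ s.

[⇒] If 30 ∣ s, write s = 30q. Since 30 = 2·15, s = 15·(2q), so 15 ∣ s; and since 30 = 5·6, s = 6·(5q), so 6 ∣ s.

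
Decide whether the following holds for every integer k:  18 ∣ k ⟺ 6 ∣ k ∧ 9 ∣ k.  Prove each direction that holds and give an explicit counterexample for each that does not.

Both directions hold.

(⇐) Suppose 6 ∣ k and 9 ∣ k. Any common multiple of 6 and 9 is a multiple of their lcm; here lcm(6, 9) = 6·9/gcd(6, 9) = 54/3 = 18, so 18 ∣ k.

(⇒) If 18 ∣ k, write k = 18q. Since 18 = 3·6, k = 6·(3q), so 6 ∣ k; and since 18 = 2·9, k = 9·(2q), so 9 ∣ k.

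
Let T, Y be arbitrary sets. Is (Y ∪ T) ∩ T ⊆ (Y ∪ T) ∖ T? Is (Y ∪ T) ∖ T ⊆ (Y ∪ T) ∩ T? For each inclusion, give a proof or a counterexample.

Both inclusions fail.

Forward inclusion. This inclusion fails. Take T = {1}, Y = ∅; then 1 ∈ (Y ∪ T) ∩ T but 1 ∉ (Y ∪ T) ∖ T.

Reverse inclusion. This inclusion fails. Take T = ∅, Y = {1}; then 1 ∈ (Y ∪ T) ∖ T but 1 ∉ (Y ∪ T) ∩ T.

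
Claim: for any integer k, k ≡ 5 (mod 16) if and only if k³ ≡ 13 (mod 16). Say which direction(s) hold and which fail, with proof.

(←) Suppose k³ ≡ 13 (mod 16). The only residue r in {0, …, 15} with r³ ≡ 13 (mod 16) is r = 5, so k ≡ 5 (mod 16).

(→) Suppose k ≡ 5 (mod 16). Write k = 16j + 5. Then (16j + 5)³ = 4096j³ + 3840j² + 1200j + 125 = 16(256j³ + 240j² + 75j + 7) + 13, so k³ ≡ 13 (mod 16).

Both directions hold; the statement is true.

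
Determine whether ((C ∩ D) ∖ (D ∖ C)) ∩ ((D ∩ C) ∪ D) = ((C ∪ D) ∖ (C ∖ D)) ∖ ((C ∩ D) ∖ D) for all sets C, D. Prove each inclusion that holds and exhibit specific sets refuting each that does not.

(⟹) Let x ∈ ((C ∩ D) ∖ (D ∖ C)) ∩ ((D ∩ C) ∪ D). Then x ∈ C ∩ D, from which x ∈ ((C ∪ D) ∖ (C ∖ D)) ∖ ((C ∩ D) ∖ D).

(⟸) This inclusion fails. Take C = ∅, D = {1}; then 1 ∈ ((C ∪ D) ∖ (C ∖ D)) ∖ ((C ∩ D) ∖ D) but 1 ∉ ((C ∩ D) ∖ (D ∖ C)) ∩ ((D ∩ C) ∪ D).

(⊆) holds; (⊇) fails.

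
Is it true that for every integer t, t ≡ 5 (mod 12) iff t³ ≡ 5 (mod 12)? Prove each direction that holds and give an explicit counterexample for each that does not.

(⟹) Suppose t ≡ 5 (mod 12). Write t = 12j + 5. Then (12j + 5)³ = 1728j³ + 2160j² + 900j + 125 = 12(144j³ + 180j² + 75j + 10) + 5, so t³ ≡ 5 (mod 12).

(⟸) For the converse, argue contrapositively. If t ≢ 5 (mod 12), then t is congruent to one of 0, 1, 2, 3, 4, 6, 7, 8, 9, 10, 11 modulo 12, and these give t³ ≡ 0, 1, 8, 3, 4, 0, 7, 8, 9, 4, 11 respectively — never 5.

Both directions hold.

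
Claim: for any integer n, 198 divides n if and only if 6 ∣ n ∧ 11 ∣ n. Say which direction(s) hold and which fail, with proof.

(⇐) This fails: take n = 66. Both 6 ∣ 66 and 11 ∣ 66, yet 66 is not a multiple of 198 (since 66 = 0·198 + 66), so 198 ∤ 66.

(⇒) If 198 ∣ n, write n = 198q. Since 198 = 33·6, n = 6·(33q), so 6 ∣ n; and since 198 = 18·11, n = 11·(18q), so 11 ∣ n.

Not equivalent: only (⇒) holds.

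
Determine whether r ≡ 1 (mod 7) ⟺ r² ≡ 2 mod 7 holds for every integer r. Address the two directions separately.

Neither direction holds.

(→) This fails: take r = 1. Then 1 ≡ 1 (mod 7), but 1² = 1 ≡ 1 (mod 7), not 2.

(←) This fails: take r = 3. Then 3² = 9 ≡ 2 (mod 7), yet 3 ≡ 3 (mod 7), not 1.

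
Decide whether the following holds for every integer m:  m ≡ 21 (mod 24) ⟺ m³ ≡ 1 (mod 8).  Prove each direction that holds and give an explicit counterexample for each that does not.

Forward direction. This fails: take m = 21. Then 21 ≡ 21 (mod 24), but 21³ = 9261 ≡ 5 (mod 8), not 1.

Converse. This fails: take m = 1. Then 1³ = 1 ≡ 1 (mod 8), yet 1 ≡ 1 (mod 24), not 21.

Neither direction holds.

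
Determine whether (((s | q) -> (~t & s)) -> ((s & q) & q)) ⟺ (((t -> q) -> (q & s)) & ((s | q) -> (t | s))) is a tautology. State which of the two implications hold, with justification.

(⇒) fails and (⇐) fails.

(→) This fails. Under q = T, s = F, t = F, the left side is true but the right side is false.

(←) This fails. Under q = F, s = F, t = T, the left side is false but the right side is true.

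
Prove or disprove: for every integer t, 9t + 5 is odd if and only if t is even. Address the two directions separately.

Both implications hold.

(⟹) Suppose 9t + 5 is odd. Since 9 is odd, 9t and t have the same parity, so 9t + 5 ≡ t + 5 (mod 2). As 5 is odd, 9t + 5 is odd exactly when t is even. Thus t is even.

(⟸) Conversely, suppose t is even; write t = 2j. Then 9t + 5 = 9·(2j) + 5 = 2·9j + 5, which is odd.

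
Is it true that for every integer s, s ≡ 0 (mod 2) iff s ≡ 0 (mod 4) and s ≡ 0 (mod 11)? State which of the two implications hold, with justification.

(⟹) This fails: s = 2 gives 2 ≡ 0 (mod 2) but 2 ≡ 2 (mod 4), so the conjunction on the right does not hold.

(⟸) Conversely, if s ≡ 0 (mod 4) and s ≡ 0 (mod 11), then by the Chinese remainder theorem s ≡ 0 (mod 44). Since 0 ≡ 0 (mod 2) and 2 ∣ 44, we get s ≡ 0 (mod 2).

Only the converse holds.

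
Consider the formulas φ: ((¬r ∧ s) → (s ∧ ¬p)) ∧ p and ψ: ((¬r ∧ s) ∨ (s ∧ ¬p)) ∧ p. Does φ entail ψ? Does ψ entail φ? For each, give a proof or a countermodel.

(⟹) This fails. Under s = F, p = T, r = F, the left side is true but the right side is false.

(⟸) This fails. Under s = T, p = T, r = F, the left side is false but the right side is true.

Both directions fail.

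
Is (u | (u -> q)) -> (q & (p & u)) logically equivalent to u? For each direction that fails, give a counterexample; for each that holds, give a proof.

The forward direction holds; the converse fails.

(⇒) Assume the antecedent. If u is true, u reduces to true regardless of the other variables. If u is false, the antecedent cannot hold. Either way u holds.

(⇐) This fails. Under u = T, p = F, q = F, the left side is false but the right side is true.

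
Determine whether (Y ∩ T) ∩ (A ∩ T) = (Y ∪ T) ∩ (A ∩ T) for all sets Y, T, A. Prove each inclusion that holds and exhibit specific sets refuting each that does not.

(⟸) This inclusion fails. Take Y = ∅, T = {1}, A = {1}; then 1 ∈ (Y ∪ T) ∩ (A ∩ T) but 1 ∉ (Y ∩ T) ∩ (A ∩ T).

(⟹) Let x ∈ (Y ∩ T) ∩ (A ∩ T). Then x ∈ Y ∩ T ∩ A, from which x ∈ (Y ∪ T) ∩ (A ∩ T).

(⊆) holds; (⊇) fails.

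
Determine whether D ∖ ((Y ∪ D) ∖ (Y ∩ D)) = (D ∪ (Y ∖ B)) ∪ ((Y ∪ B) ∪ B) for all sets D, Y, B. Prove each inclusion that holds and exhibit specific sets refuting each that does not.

The sets are not equal: only the forward inclusion holds.

(⊆) Let x ∈ D ∖ ((Y ∪ D) ∖ (Y ∩ D)). Then either x ∈ D ∩ Y and x ∉ B; or x ∈ D ∩ Y ∩ B. In each case x ∈ (D ∪ (Y ∖ B)) ∪ ((Y ∪ B) ∪ B), so D ∖ ((Y ∪ D) ∖ (Y ∩ D)) ⊆ (D ∪ (Y ∖ B)) ∪ ((Y ∪ B) ∪ B).

(⊇) This inclusion fails. Take D = {1}, Y = ∅, B = ∅; then 1 ∈ (D ∪ (Y ∖ B)) ∪ ((Y ∪ B) ∪ B) but 1 ∉ D ∖ ((Y ∪ D) ∖ (Y ∩ D)).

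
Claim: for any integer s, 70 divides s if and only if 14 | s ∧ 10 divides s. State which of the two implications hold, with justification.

(←) Suppose 14 ∣ s and 10 ∣ s. Any common multiple of 14 and 10 is a multiple of their lcm; here lcm(14, 10) = 14·10/gcd(14, 10) = 140/2 = 70, so 70 ∣ s.

(→) If 70 ∣ s, write s = 70q. Since 70 = 5·14, s = 14·(5q), so 14 ∣ s; and since 70 = 7·10, s = 10·(7q), so 10 ∣ s.

The biconditional holds.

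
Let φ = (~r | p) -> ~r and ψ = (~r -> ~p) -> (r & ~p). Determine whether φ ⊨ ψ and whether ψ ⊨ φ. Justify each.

(⇒) fails; (⇐) holds.

[⇒] This fails. Under r = F, p = F, the left side is true but the right side is false.

[⇐] Assume the antecedent. If r is true, the antecedent forces (r = T, p = F), and (~r | p) -> ~r holds there. If r is false, (~r | p) -> ~r reduces to true regardless of the other variables. Either way (~r | p) -> ~r holds.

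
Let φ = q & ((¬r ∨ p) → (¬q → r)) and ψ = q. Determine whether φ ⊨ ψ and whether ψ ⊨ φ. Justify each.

(⟸) Assume the antecedent. If p is true, the antecedent forces (p = T, r = F, q = T) or (p = T, r = T, q = T), and q & ((¬r ∨ p) → (¬q → r)) holds there. If p is false, the antecedent forces (p = F, r = F, q = T) or (p = F, r = T, q = T), and q & ((¬r ∨ p) → (¬q → r)) holds there. Either way q & ((¬r ∨ p) → (¬q → r)) holds.

(⟹) Assume the antecedent. If p is true, the antecedent forces (p = T, r = F, q = T) or (p = T, r = T, q = T), and q holds there. If p is false, the antecedent forces (p = F, r = F, q = T) or (p = F, r = T, q = T), and q holds there. Either way q holds.

Both implications hold.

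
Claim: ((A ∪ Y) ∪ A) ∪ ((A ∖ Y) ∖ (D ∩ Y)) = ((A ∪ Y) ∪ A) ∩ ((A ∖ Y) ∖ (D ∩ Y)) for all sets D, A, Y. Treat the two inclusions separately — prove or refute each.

Only the reverse inclusion holds.

(⊇) Let x ∈ ((A ∪ Y) ∪ A) ∩ ((A ∖ Y) ∖ (D ∩ Y)). Then either x ∈ A and x ∉ D, Y; or x ∈ D ∩ A and x ∉ Y. In each case x ∈ ((A ∪ Y) ∪ A) ∪ ((A ∖ Y) ∖ (D ∩ Y)), so ((A ∪ Y) ∪ A) ∩ ((A ∖ Y) ∖ (D ∩ Y)) ⊆ ((A ∪ Y) ∪ A) ∪ ((A ∖ Y) ∖ (D ∩ Y)).

(⊆) This inclusion fails. Take D = ∅, A = ∅, Y = {1}; then 1 ∈ ((A ∪ Y) ∪ A) ∪ ((A ∖ Y) ∖ (D ∩ Y)) but 1 ∉ ((A ∪ Y) ∪ A) ∩ ((A ∖ Y) ∖ (D ∩ Y)).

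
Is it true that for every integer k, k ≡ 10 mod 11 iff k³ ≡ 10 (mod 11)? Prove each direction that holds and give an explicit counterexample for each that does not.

(⟹) Suppose k ≡ 10 mod 11. Write k = 11j + 10. Then (11j + 10)³ = 1331j³ + 3630j² + 3300j + 1000 = 11(121j³ + 330j² + 300j + 90) + 10, so k³ ≡ 10 (mod 11).

(⟸) For the converse, argue contrapositively. If k ≢ 10 (mod 11), then k is congruent to one of 0, 1, 2, 3, 4, 5, 6, 7, 8, 9 modulo 11, and these give k³ ≡ 0, 1, 8, 5, 9, 4, 7, 2, 6, 3 respectively — never 10.

Both directions hold; the statement is true.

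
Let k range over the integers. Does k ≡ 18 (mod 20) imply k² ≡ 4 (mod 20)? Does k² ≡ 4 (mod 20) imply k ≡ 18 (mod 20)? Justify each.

(←) This fails: take k = 2. Then 2² = 4 ≡ 4 (mod 20), yet 2 ≡ 2 (mod 20), not 18.

(→) Suppose k ≡ 18 (mod 20). Write k = 20j + 18. Then (20j + 18)² = 400j² + 720j + 324 = 20(20j² + 36j + 16) + 4, so k² ≡ 4 (mod 20).

Only the forward implication holds.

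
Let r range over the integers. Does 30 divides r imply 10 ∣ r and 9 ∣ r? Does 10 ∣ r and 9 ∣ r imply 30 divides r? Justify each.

The forward direction fails; the converse holds.

[⇒] This fails: take r = 30. Certainly 30 ∣ 30, but 9 ∤ 30.

[⇐] Suppose 10 ∣ r and 9 ∣ r. Any common multiple of 10 and 9 is a multiple of their lcm; here gcd(10, 9) = 1, so lcm(10, 9) = 10·9 = 90, so 90 ∣ r. Since 30 ∣ 90, it follows that 30 ∣ r.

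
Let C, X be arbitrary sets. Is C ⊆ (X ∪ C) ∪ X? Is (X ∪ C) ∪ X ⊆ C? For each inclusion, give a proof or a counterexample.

(⊇) This inclusion fails. Take C = ∅, X = {1}; then 1 ∈ (X ∪ C) ∪ X but 1 ∉ C.

(⊆) Let x ∈ C. Then either x ∈ C and x ∉ X; or x ∈ C ∩ X. In each case x ∈ (X ∪ C) ∪ X, so C ⊆ (X ∪ C) ∪ X.

(⊆) holds; (⊇) fails.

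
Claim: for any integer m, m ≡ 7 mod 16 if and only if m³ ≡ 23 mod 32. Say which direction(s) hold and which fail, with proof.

[⇒] This fails: take m = 23. Then 23 ≡ 7 (mod 16), but 23³ = 12167 ≡ 7 (mod 32), not 23.

[⇐] Conversely, the residues r modulo 32 with r³ ≡ 23 (mod 32) are exactly {7}, and each is ≡ 7 (mod 16).

Not equivalent: only (⇐) holds.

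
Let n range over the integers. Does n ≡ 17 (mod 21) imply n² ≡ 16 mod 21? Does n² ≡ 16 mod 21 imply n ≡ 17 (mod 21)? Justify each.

(⟹) Suppose n ≡ 17 (mod 21). Write n = 21j + 17. Then (21j + 17)² = 441j² + 714j + 289 = 21(21j² + 34j + 13) + 16, so n² ≡ 16 (mod 21).

(⟸) This fails: take n = 4. Then 4² = 16 ≡ 16 (mod 21), yet 4 ≡ 4 (mod 21), not 17.

(⇒) holds; (⇐) fails.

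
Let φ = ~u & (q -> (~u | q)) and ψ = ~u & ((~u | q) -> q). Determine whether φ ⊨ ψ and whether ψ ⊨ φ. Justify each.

[⇐] Assume the antecedent. If q is true, the antecedent forces (q = T, u = F), and ~u & (q -> (~u | q)) holds there. If q is false, the antecedent cannot hold. Either way ~u & (q -> (~u | q)) holds.

[⇒] This fails. Under q = F, u = F, the left side is true but the right side is false.

(⇒) fails; (⇐) holds.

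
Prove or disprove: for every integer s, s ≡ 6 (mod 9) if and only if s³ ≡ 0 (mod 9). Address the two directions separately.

(⇒) holds; (⇐) fails.

(→) Suppose s ≡ 6 (mod 9). Write s = 9j + 6. Then (9j + 6)³ = 729j³ + 1458j² + 972j + 216 = 9(81j³ + 162j² + 108j + 24) + 0, so s³ ≡ 0 (mod 9).

(←) This fails: take s = 0. Then 0³ = 0 ≡ 0 (mod 9), yet 0 ≡ 0 (mod 9), not 6.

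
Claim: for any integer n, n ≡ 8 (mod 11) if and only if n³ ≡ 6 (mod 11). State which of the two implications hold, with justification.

(⇒) Suppose n ≡ 8 (mod 11). Write n = 11j + 8. Then (11j + 8)³ = 1331j³ + 2904j² + 2112j + 512 = 11(121j³ + 264j² + 192j + 46) + 6, so n³ ≡ 6 (mod 11).

(⇐) For the converse, argue contrapositively. If n ≢ 8 (mod 11), then n is congruent to one of 0, 1, 2, 3, 4, 5, 6, 7, 9, 10 modulo 11, and these give n³ ≡ 0, 1, 8, 5, 9, 4, 7, 2, 3, 10 respectively — never 6.

Equivalent; both directions hold.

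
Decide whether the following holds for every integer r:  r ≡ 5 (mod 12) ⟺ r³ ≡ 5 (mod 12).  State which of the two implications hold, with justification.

Forward direction. Suppose r ≡ 5 (mod 12). Write r = 12j + 5. Then (12j + 5)³ = 1728j³ + 2160j² + 900j + 125 = 12(144j³ + 180j² + 75j + 10) + 5, so r³ ≡ 5 (mod 12).

Converse. For the converse, argue contrapositively. If r ≢ 5 (mod 12), then r is congruent to one of 0, 1, 2, 3, 4, 6, 7, 8, 9, 10, 11 modulo 12, and these give r³ ≡ 0, 1, 8, 3, 4, 0, 7, 8, 9, 4, 11 respectively — never 5.

Equivalent; both directions hold.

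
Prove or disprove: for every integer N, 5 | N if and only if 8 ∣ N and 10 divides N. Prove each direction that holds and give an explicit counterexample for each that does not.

(⇒) This fails: take N = 5. Certainly 5 ∣ 5, but 8 ∤ 5.

(⇐) Suppose 8 ∣ N and 10 ∣ N. Any common multiple of 8 and 10 is a multiple of their lcm; here lcm(8, 10) = 8·10/gcd(8, 10) = 80/2 = 40, so 40 ∣ N. Since 5 ∣ 40, it follows that 5 ∣ N.

The forward direction fails; the converse holds.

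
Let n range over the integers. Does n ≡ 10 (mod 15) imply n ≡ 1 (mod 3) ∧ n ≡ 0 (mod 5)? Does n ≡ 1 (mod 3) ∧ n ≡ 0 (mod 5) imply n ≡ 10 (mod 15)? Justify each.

[⇒] Suppose n ≡ 10 (mod 15); write n = 15j + 10. Since 3 ∣ 15, reducing mod 3 gives n ≡ 10 ≡ 1 (mod 3); since 5 ∣ 15, reducing mod 5 gives n ≡ 10 ≡ 0 (mod 5).

[⇐] Conversely, if n ≡ 1 (mod 3) and n ≡ 0 (mod 5), then by the Chinese remainder theorem n ≡ 10 (mod 15). This is exactly n ≡ 10 (mod 15).

The biconditional holds.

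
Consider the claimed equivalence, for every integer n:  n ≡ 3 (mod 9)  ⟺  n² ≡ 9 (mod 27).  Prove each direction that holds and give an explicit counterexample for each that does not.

(⇒) Suppose n ≡ 3 (mod 9). Working modulo 27, n ∈ {3, 12, 21}; for each such r, r² ≡ 9 (mod 27).

(⇐) This fails: take n = 6. Then 6² = 36 ≡ 9 (mod 27), yet 6 ≡ 6 (mod 9), not 3.

(⇒) holds; (⇐) fails.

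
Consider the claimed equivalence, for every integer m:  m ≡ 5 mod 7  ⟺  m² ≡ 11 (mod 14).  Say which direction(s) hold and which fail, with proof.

(⟹) This fails: take m = 12. Then 12 ≡ 5 (mod 7), but 12² = 144 ≡ 4 (mod 14), not 11.

(⟸) This fails: take m = 9. Then 9² = 81 ≡ 11 (mod 14), yet 9 ≡ 2 (mod 7), not 5.

(⇒) fails and (⇐) fails.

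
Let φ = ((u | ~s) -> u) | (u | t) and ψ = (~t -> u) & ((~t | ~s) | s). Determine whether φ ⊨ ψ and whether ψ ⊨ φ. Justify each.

The forward direction fails; the converse holds.

Forward direction. This fails. Under t = F, u = F, s = T, the left side is true but the right side is false.

Converse. Assume the antecedent. If t is true, ((u | ~s) -> u) | (u | t) reduces to true regardless of the other variables. If t is false, the antecedent forces (t = F, u = T, s = F) or (t = F, u = T, s = T), and ((u | ~s) -> u) | (u | t) holds there. Either way ((u | ~s) -> u) | (u | t) holds.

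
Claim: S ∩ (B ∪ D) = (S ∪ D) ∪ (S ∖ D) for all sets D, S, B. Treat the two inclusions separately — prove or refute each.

Forward inclusion. Let x ∈ S ∩ (B ∪ D). Then either x ∈ D ∩ S and x ∉ B; or x ∈ S ∩ B and x ∉ D; or x ∈ D ∩ S ∩ B. In each case x ∈ (S ∪ D) ∪ (S ∖ D), so S ∩ (B ∪ D) ⊆ (S ∪ D) ∪ (S ∖ D).

Reverse inclusion. This inclusion fails. Take D = {1}, S = ∅, B = ∅; then 1 ∈ (S ∪ D) ∪ (S ∖ D) but 1 ∉ S ∩ (B ∪ D).

Only the forward inclusion holds.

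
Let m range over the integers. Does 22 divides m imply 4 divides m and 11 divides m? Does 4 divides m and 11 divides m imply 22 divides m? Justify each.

(←) Suppose 4 ∣ m and 11 ∣ m. Any common multiple of 4 and 11 is a multiple of their lcm; here gcd(4, 11) = 1, so lcm(4, 11) = 4·11 = 44, so 44 ∣ m. Since 22 ∣ 44, it follows that 22 ∣ m.

(→) This fails: take m = 22. Certainly 22 ∣ 22, but 4 ∤ 22.

Only the converse holds.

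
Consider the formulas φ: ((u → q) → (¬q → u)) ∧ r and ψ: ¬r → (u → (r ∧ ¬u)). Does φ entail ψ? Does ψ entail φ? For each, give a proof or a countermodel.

(⇒) Assume the antecedent. If r is true, ¬r → (u → (r ∧ ¬u)) reduces to true regardless of the other variables. If r is false, the antecedent cannot hold. Either way ¬r → (u → (r ∧ ¬u)) holds.

(⇐) This fails. Under r = F, u = F, q = F, the left side is false but the right side is true.

The forward direction holds; the converse fails.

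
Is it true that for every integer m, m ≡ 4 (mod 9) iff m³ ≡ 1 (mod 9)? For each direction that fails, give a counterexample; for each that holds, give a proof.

(⟹) Suppose m ≡ 4 (mod 9). Write m = 9j + 4. Then (9j + 4)³ = 729j³ + 972j² + 432j + 64 = 9(81j³ + 108j² + 48j + 7) + 1, so m³ ≡ 1 (mod 9).

(⟸) This fails: take m = 1. Then 1³ = 1 ≡ 1 (mod 9), yet 1 ≡ 1 (mod 9), not 4.

(⇒) holds; (⇐) fails.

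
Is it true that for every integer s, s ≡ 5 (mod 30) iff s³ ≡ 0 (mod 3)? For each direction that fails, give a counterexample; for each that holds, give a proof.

Both directions fail.

Forward direction. This fails: take s = 5. Then 5 ≡ 5 (mod 30), but 5³ = 125 ≡ 2 (mod 3), not 0.

Converse. This fails: take s = 0. Then 0³ = 0 ≡ 0 (mod 3), yet 0 ≡ 0 (mod 30), not 5.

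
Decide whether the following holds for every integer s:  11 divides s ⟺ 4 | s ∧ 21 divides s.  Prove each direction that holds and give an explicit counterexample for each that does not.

Neither implication holds.

(⇒) This fails: take s = 11. Certainly 11 ∣ 11, but 4 ∤ 11.

(⇐) This fails: take s = 84. Both 4 ∣ 84 and 21 ∣ 84, yet 84 is not a multiple of 11 (since 84 = 7·11 + 7), so 11 ∤ 84.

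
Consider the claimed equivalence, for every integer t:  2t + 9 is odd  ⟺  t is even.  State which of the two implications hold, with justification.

Only the reverse direction holds.

(→) This fails: take t = 5. Then 2t + 9 = 19, which is odd, yet t = 5 is odd, not even.

(←) Suppose t is even. Since 2 is even, 2t is even for every t, so 2t + 9 has the same parity as 9, which is odd. Hence 2t + 9 is odd.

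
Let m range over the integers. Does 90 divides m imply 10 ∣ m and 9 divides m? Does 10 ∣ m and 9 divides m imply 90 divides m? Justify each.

Both directions hold; the statement is true.

[⇒] If 90 ∣ m, write m = 90q. Since 90 = 9·10, m = 10·(9q), so 10 ∣ m; and since 90 = 10·9, m = 9·(10q), so 9 ∣ m.

[⇐] Suppose 10 ∣ m and 9 ∣ m. Any common multiple of 10 and 9 is a multiple of their lcm; here gcd(10, 9) = 1, so lcm(10, 9) = 10·9 = 90, so 90 ∣ m.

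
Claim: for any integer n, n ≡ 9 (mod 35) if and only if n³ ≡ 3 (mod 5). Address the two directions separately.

(→) This fails: take n = 9. Then 9 ≡ 9 (mod 35), but 9³ = 729 ≡ 4 (mod 5), not 3.

(←) This fails: take n = 2. Then 2³ = 8 ≡ 3 (mod 5), yet 2 ≡ 2 (mod 35), not 9.

Neither direction holds.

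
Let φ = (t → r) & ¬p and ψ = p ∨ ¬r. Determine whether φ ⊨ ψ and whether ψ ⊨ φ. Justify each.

Forward direction. This fails. Under r = T, p = F, t = F, the left side is true but the right side is false.

Converse. This fails. Under r = F, p = T, t = F, the left side is false but the right side is true.

Neither implication holds.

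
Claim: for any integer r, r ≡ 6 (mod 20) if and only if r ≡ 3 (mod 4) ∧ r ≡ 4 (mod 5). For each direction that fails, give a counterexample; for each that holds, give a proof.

[⇒] This fails: r = 6 gives 6 ≡ 6 (mod 20) but 6 ≡ 2 (mod 4), so the conjunction on the right does not hold.

[⇐] This fails: r = 19 satisfies both congruences on the right (19 ≡ 3 mod 4 and 19 ≡ 4 mod 5) yet 19 ≡ 19 (mod 20), not 6.

(⇒) fails and (⇐) fails.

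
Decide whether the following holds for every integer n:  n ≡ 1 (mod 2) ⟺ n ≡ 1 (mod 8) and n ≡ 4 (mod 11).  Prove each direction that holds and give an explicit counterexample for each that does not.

Not equivalent: only (⇐) holds.

Converse. If n ≡ 1 (mod 8) and n ≡ 4 (mod 11), then by the Chinese remainder theorem n ≡ 81 (mod 88). Since 81 ≡ 1 (mod 2) and 2 ∣ 88, we get n ≡ 1 (mod 2).

Forward direction. This fails: n = 1 gives 1 ≡ 1 (mod 2) but 1 ≡ 1 (mod 11), so the conjunction on the right does not hold.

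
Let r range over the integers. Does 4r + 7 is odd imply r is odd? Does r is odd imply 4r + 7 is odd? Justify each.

(⇒) fails; (⇐) holds.

(⇒) This fails: take r = 2. Then 4r + 7 = 15, which is odd, yet r = 2 is even, not odd.

(⇐) Suppose r is odd. Since 4 is even, 4r is even for every r, so 4r + 7 has the same parity as 7, which is odd. Hence 4r + 7 is odd.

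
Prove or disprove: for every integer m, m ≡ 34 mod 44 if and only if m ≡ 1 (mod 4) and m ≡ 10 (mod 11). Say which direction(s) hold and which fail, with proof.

(⇒) fails and (⇐) fails.

(⟹) This fails: m = 34 gives 34 ≡ 34 (mod 44) but 34 ≡ 2 (mod 4), so the conjunction on the right does not hold.

(⟸) This fails: m = 21 satisfies both congruences on the right (21 ≡ 1 mod 4 and 21 ≡ 10 mod 11) yet 21 ≡ 21 (mod 44), not 34.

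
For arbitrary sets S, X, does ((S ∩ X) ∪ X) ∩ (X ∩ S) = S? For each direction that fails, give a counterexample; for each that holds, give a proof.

(⊆) holds; (⊇) fails.

(⊆) Let x ∈ ((S ∩ X) ∪ X) ∩ (X ∩ S). Then x ∈ S ∩ X, from which x ∈ S.

(⊇) This inclusion fails. Take S = {1}, X = ∅; then 1 ∈ S but 1 ∉ ((S ∩ X) ∪ X) ∩ (X ∩ S).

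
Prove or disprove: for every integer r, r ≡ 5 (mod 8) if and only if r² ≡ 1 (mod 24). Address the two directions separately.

[⇒] This fails: take r = 21. Then 21 ≡ 5 (mod 8), but 21² = 441 ≡ 9 (mod 24), not 1.

[⇐] This fails: take r = 1. Then 1² = 1 ≡ 1 (mod 24), yet 1 ≡ 1 (mod 8), not 5.

(⇒) fails and (⇐) fails.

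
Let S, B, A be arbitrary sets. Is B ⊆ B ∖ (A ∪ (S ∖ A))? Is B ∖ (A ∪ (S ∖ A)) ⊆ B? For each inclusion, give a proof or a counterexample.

The sets are not equal: only the reverse inclusion holds.

(⊆) This inclusion fails. Take S = {1}, B = {1}, A = ∅; then 1 ∈ B but 1 ∉ B ∖ (A ∪ (S ∖ A)).

(⊇) Let x ∈ B ∖ (A ∪ (S ∖ A)). Then x ∈ B and x ∉ S, A, from which x ∈ B.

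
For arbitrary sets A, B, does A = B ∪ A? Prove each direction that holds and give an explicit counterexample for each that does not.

(⊆) Let x ∈ A. Then either x ∈ A and x ∉ B; or x ∈ A ∩ B. In each case x ∈ B ∪ A, so A ⊆ B ∪ A.

(⊇) This inclusion fails. Take A = ∅, B = {1}; then 1 ∈ B ∪ A but 1 ∉ A.

The sets are not equal: only the forward inclusion holds.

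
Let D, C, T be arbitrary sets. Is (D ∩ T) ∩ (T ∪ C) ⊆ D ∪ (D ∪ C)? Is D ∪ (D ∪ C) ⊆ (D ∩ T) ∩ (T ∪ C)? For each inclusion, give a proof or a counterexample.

Reverse inclusion. This inclusion fails. Take D = {1}, C = ∅, T = ∅; then 1 ∈ D ∪ (D ∪ C) but 1 ∉ (D ∩ T) ∩ (T ∪ C).

Forward inclusion. Let x ∈ (D ∩ T) ∩ (T ∪ C). Then either x ∈ D ∩ T and x ∉ C; or x ∈ D ∩ C ∩ T. In each case x ∈ D ∪ (D ∪ C), so (D ∩ T) ∩ (T ∪ C) ⊆ D ∪ (D ∪ C).

(⊆) holds; (⊇) fails.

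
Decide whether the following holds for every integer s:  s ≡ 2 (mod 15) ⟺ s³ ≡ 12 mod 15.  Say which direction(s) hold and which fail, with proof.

(→) This fails: take s = 2. Then 2 ≡ 2 (mod 15), but 2³ = 8 ≡ 8 (mod 15), not 12.

(←) This fails: take s = 3. Then 3³ = 27 ≡ 12 (mod 15), yet 3 ≡ 3 (mod 15), not 2.

Neither direction holds.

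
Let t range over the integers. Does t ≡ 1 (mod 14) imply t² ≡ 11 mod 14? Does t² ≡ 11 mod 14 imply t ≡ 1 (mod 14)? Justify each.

(⇒) This fails: take t = 1. Then 1 ≡ 1 (mod 14), but 1² = 1 ≡ 1 (mod 14), not 11.

(⇐) This fails: take t = 5. Then 5² = 25 ≡ 11 (mod 14), yet 5 ≡ 5 (mod 14), not 1.

Neither implication holds.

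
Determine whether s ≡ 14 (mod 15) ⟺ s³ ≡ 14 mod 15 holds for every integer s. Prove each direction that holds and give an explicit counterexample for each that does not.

[⇒] Suppose s ≡ 14 (mod 15). Write s = 15j + 14. Then (15j + 14)³ = 3375j³ + 9450j² + 8820j + 2744 = 15(225j³ + 630j² + 588j + 182) + 14, so s³ ≡ 14 (mod 15).

[⇐] Conversely, suppose s³ ≡ 14 (mod 15). The only residue r in {0, …, 14} with r³ ≡ 14 (mod 15) is r = 14, so s ≡ 14 (mod 15).

The biconditional holds.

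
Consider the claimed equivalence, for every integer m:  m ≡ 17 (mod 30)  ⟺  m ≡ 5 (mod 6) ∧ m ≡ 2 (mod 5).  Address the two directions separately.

[⇐] If m ≡ 5 (mod 6) and m ≡ 2 (mod 5), then by the Chinese remainder theorem m ≡ 17 (mod 30). This is exactly m ≡ 17 (mod 30).

[⇒] Suppose m ≡ 17 (mod 30); write m = 30j + 17. Since 6 ∣ 30, reducing mod 6 gives m ≡ 17 ≡ 5 (mod 6); since 5 ∣ 30, reducing mod 5 gives m ≡ 17 ≡ 2 (mod 5).

Equivalent; both directions hold.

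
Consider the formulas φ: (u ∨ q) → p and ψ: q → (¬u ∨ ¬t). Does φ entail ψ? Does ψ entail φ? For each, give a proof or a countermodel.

(⇒) fails and (⇐) fails.

(⇒) This fails. Under p = T, u = T, q = T, t = T, the left side is true but the right side is false.

(⇐) This fails. Under p = F, u = T, q = F, t = F, the left side is false but the right side is true.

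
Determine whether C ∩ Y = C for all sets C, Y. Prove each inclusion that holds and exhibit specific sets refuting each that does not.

(⟸) This inclusion fails. Take C = {1}, Y = ∅; then 1 ∈ C but 1 ∉ C ∩ Y.

(⟹) Let x ∈ C ∩ Y. Then x ∈ C ∩ Y, from which x ∈ C.

Only the forward inclusion holds.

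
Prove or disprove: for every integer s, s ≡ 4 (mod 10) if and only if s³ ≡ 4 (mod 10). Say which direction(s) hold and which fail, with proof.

(⟹) Suppose s ≡ 4 (mod 10). Write s = 10j + 4. Then (10j + 4)³ = 1000j³ + 1200j² + 480j + 64 = 10(100j³ + 120j² + 48j + 6) + 4, so s³ ≡ 4 (mod 10).

(⟸) For the converse, argue contrapositively. If s ≢ 4 (mod 10), then s is congruent to one of 0, 1, 2, 3, 5, 6, 7, 8, 9 modulo 10, and these give s³ ≡ 0, 1, 8, 7, 5, 6, 3, 2, 9 respectively — never 4.

The biconditional holds.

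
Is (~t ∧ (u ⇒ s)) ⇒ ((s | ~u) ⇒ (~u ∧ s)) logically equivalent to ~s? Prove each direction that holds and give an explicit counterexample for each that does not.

(⇒) This fails. Under s = T, u = F, t = F, the left side is true but the right side is false.

(⇐) This fails. Under s = F, u = F, t = F, the left side is false but the right side is true.

Both directions fail.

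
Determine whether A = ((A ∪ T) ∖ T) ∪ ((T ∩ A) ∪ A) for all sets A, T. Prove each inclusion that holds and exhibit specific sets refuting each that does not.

(⟹) Let x ∈ A. Then either x ∈ A and x ∉ T; or x ∈ A ∩ T. In each case x ∈ ((A ∪ T) ∖ T) ∪ ((T ∩ A) ∪ A), so A ⊆ ((A ∪ T) ∖ T) ∪ ((T ∩ A) ∪ A).

(⟸) Let x ∈ ((A ∪ T) ∖ T) ∪ ((T ∩ A) ∪ A). Then either x ∈ A and x ∉ T; or x ∈ A ∩ T. In each case x ∈ A, so ((A ∪ T) ∖ T) ∪ ((T ∩ A) ∪ A) ⊆ A.

Both inclusions hold.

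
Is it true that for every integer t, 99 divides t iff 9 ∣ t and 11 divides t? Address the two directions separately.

[⇒] If 99 ∣ t, write t = 99q. Since 99 = 11·9, t = 9·(11q), so 9 ∣ t; and since 99 = 9·11, t = 11·(9q), so 11 ∣ t.

[⇐] Suppose 9 ∣ t and 11 ∣ t. Any common multiple of 9 and 11 is a multiple of their lcm; here gcd(9, 11) = 1, so lcm(9, 11) = 9·11 = 99, so 99 ∣ t.

Both implications hold.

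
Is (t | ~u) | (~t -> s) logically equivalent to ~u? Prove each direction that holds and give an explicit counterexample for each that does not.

(⇒) fails; (⇐) holds.

(⟹) This fails. Under s = T, u = T, t = F, the left side is true but the right side is false.

(⟸) Assume the antecedent. If s is true, (t | ~u) | (~t -> s) reduces to true regardless of the other variables. If s is false, the antecedent forces (s = F, u = F, t = F) or (s = F, u = F, t = T), and (t | ~u) | (~t -> s) holds there. Either way (t | ~u) | (~t -> s) holds.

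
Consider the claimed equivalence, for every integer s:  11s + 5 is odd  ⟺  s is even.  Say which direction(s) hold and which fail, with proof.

(→) Suppose 11s + 5 is odd. Since 11 is odd, 11s and s have the same parity, so 11s + 5 ≡ s + 5 (mod 2). As 5 is odd, 11s + 5 is odd exactly when s is even. Thus s is even.

(←) Conversely, suppose s is even; write s = 2j. Then 11s + 5 = 11·(2j) + 5 = 2·11j + 5, which is odd.

Both implications hold.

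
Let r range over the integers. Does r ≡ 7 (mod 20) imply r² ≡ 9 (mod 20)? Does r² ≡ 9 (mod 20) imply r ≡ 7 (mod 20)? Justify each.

[⇒] Suppose r ≡ 7 (mod 20). Write r = 20j + 7. Then (20j + 7)² = 400j² + 280j + 49 = 20(20j² + 14j + 2) + 9, so r² ≡ 9 (mod 20).

[⇐] This fails: take r = 3. Then 3² = 9 ≡ 9 (mod 20), yet 3 ≡ 3 (mod 20), not 7.

The forward direction holds; the converse fails.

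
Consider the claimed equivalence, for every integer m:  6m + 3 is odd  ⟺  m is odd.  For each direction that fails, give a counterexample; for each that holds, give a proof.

The forward direction fails; the converse holds.

[⇒] This fails: take m = 6. Then 6m + 3 = 39, which is odd, yet m = 6 is even, not odd.

[⇐] Suppose m is odd. Since 6 is even, 6m is even for every m, so 6m + 3 has the same parity as 3, which is odd. Hence 6m + 3 is odd.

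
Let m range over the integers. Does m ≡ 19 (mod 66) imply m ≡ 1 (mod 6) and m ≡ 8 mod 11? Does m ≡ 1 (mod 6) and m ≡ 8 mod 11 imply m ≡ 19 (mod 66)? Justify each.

(⇒) Suppose m ≡ 19 (mod 66); write m = 66j + 19. Since 6 ∣ 66, reducing mod 6 gives m ≡ 19 ≡ 1 (mod 6); since 11 ∣ 66, reducing mod 11 gives m ≡ 19 ≡ 8 (mod 11).

(⇐) Conversely, if m ≡ 1 (mod 6) and m ≡ 8 (mod 11), then by the Chinese remainder theorem m ≡ 19 (mod 66). This is exactly m ≡ 19 (mod 66).

Both directions hold; the statement is true.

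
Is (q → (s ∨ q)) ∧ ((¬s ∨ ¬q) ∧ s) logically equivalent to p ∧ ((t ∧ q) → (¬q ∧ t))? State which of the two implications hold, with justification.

Neither implication holds.

Forward direction. This fails. Under p = F, s = T, q = F, t = T, the left side is true but the right side is false.

Converse. This fails. Under p = T, s = F, q = F, t = F, the left side is false but the right side is true.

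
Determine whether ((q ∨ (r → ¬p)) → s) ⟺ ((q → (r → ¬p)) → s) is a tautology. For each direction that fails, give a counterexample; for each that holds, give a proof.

Neither implication holds.

(⇒) This fails. Under s = F, q = F, p = T, r = T, the left side is true but the right side is false.

(⇐) This fails. Under s = F, q = T, p = T, r = T, the left side is false but the right side is true.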